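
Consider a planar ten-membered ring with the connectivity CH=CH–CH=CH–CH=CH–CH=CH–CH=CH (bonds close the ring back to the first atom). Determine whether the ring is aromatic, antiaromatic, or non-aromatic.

Every ring atom contributes a p orbital perpendicular to the ring (each doubly-bonded ring atom is sp² with one p-orbital electron), so the π system is cyclic and fully conjugated.
Tallying contributions gives 5 × 2 = 10 from the 5 double-bond units.
That gives a 4n+2 count (10, n = 2).

Aromatic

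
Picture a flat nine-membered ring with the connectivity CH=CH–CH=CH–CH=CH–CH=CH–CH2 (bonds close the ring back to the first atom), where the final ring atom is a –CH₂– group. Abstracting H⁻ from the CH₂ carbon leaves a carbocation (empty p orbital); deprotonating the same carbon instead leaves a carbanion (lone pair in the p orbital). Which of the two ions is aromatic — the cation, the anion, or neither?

In both ions every ring atom is sp² and contributes a p orbital, so both rings are fully conjugated.
Cation: 4 × 2 + 0 = 8 π electrons → 4(2), antiaromatic.
Anion: 4 × 2 + 2 = 10 π electrons → 4(2)+2, aromatic.

The anion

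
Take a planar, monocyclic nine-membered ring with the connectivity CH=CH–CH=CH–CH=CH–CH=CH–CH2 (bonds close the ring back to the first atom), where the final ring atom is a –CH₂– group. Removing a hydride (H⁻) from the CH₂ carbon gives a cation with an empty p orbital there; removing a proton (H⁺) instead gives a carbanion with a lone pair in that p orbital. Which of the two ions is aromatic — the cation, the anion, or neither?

Both ions have a continuous loop of p orbitals — each ring atom is sp².
Cation: 4 × 2 + 0 = 8 π electrons → 4(2), antiaromatic.
Anion: 4 × 2 + 2 = 10 π electrons → 4(2)+2, aromatic.

The anion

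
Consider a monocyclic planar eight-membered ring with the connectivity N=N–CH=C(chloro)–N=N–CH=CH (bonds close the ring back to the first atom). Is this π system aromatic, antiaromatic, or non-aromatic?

The p orbitals form a continuous loop: the double-bond atoms are sp², each contributing one p electron; the doubly-bonded nitrogens are pyridine-type — their lone pairs lie in the ring plane, leaving one electron in the p orbital. The ring is fully conjugated.
Tallying contributions gives 4 × 2 = 8 from the 4 double-bond units.
8 is a 4n count (n = 2), so the planar conjugated ring is antiaromatic.

Antiaromatic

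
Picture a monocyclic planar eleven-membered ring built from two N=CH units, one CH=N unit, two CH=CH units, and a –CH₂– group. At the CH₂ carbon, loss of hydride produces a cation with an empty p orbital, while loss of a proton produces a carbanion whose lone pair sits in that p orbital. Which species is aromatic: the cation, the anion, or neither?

The cation

Both ions have a continuous loop of p orbitals — each ring atom is sp².
Cation: 5 × 2 + 0 = 10 π electrons → 4(2)+2, aromatic.
Anion: 5 × 2 + 2 = 12 π electrons → 4(3), antiaromatic.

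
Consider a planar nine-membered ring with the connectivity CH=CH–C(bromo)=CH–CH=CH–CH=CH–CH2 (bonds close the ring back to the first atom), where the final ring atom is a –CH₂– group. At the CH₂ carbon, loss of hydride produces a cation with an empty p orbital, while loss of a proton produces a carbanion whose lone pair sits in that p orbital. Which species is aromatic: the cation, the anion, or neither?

The anion

Both ions have a continuous loop of p orbitals — each ring atom is sp².
Cation: 4 × 2 + 0 = 8 π electrons → 4(2), antiaromatic.
Anion: 4 × 2 + 2 = 10 π electrons → 4(2)+2, aromatic.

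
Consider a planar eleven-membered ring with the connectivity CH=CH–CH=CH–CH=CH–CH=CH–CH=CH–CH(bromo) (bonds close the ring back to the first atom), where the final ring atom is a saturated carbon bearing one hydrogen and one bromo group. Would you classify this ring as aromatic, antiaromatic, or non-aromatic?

Because that saturated carbon is sp³ and has no p orbital in the ring π system at the CH(bromo) position, the π system cannot extend all the way around the ring.
A ring that is not fully conjugated cannot be aromatic or antiaromatic regardless of its π-electron count.

Non-aromatic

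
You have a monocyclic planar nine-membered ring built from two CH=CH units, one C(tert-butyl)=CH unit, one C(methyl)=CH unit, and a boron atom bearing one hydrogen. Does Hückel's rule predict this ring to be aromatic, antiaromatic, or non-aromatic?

Every ring atom contributes a p orbital perpendicular to the ring (each doubly-bonded ring atom is sp² with one p-orbital electron; the boron has an empty p orbital), so the π system is cyclic and fully conjugated.
Adding the contributions, 4 × 2 = 8 from the double-bond units + 0 from the BH atom = 8.
8 = 4(2); a planar, fully conjugated 4n system is antiaromatic.

Antiaromatic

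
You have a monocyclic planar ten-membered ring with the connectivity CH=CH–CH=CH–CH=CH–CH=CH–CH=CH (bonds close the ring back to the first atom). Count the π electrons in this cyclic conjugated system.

10

All ring atoms are sp² and supply a p orbital to the ring (each doubly-bonded ring atom is sp² with one p-orbital electron); the conjugation is uninterrupted.
Tallying contributions gives 5 × 2 = 10 from the 5 double-bond units.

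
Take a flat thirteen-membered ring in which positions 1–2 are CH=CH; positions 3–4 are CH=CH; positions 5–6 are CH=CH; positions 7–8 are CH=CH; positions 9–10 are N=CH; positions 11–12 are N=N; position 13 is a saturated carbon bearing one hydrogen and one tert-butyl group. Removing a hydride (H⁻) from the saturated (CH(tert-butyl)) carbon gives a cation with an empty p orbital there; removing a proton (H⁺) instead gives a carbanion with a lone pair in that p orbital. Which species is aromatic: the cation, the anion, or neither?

The anion

Both ions have a continuous loop of p orbitals — each ring atom is sp².
Cation: 6 × 2 + 0 = 12 π electrons → 4(3), antiaromatic.
Anion: 6 × 2 + 2 = 14 π electrons → 4(3)+2, aromatic.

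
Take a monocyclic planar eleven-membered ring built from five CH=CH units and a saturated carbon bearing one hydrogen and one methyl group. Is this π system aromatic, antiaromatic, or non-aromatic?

Because that saturated carbon is sp³ and has no p orbital in the ring π system at the CH(methyl) position, the π system cannot extend all the way around the ring.
A ring that is not fully conjugated cannot be aromatic or antiaromatic regardless of its π-electron count.

Non-aromatic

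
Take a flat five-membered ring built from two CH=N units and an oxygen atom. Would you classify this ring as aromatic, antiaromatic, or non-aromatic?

All ring atoms are sp² and supply a p orbital to the ring (every atom in a ring double bond is sp² and brings one electron to the p orbital; each sp² =N– keeps its lone pair in-plane and puts one electron into the π system; the oxygen donates one lone pair from its p orbital); the conjugation is uninterrupted.
π-electron count: 2 × 2 = 4 from the double-bond units + 2 from the O atom = 6.
6 = 4(1) + 2, which satisfies Hückel's 4n+2 rule.

Aromatic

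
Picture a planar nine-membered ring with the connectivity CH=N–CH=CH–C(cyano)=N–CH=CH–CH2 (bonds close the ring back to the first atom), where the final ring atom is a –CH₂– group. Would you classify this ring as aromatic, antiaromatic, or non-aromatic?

Non-aromatic

The CH2 carbon is saturated: the tetrahedral CH₂ carbon is sp³ and has no p orbital in the ring π system. Conjugation is not continuous around the ring.
Without a continuous loop of overlapping p orbitals the Hückel electron count never comes into play.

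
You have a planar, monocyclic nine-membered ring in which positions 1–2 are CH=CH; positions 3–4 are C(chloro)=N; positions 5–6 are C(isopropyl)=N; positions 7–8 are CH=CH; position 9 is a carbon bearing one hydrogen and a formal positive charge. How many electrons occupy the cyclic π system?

8

The p orbitals form a continuous loop: the double-bond atoms are sp², each contributing one p electron; each =N– nitrogen is pyridine-type (lone pair in the sp² plane, one electron in the p orbital); the carbocation has an empty p orbital. The ring is fully conjugated.
Tallying contributions gives 4 × 2 = 8 from the double-bond units + 0 from the CH(+) atom = 8.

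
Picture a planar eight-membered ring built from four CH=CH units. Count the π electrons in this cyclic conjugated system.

8

Check conjugation: each doubly-bonded ring atom is sp² with one p-orbital electron — every position has a p orbital, so the cyclic π system is continuous.
Tallying contributions gives 4 × 2 = 8 from the 4 double-bond units.
This is cyclooctatetraene.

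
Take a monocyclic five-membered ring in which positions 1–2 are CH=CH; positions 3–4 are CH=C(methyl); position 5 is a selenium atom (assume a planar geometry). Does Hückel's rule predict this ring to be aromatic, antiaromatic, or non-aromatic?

All ring atoms are sp² and supply a p orbital to the ring (every atom in a ring double bond is sp² and brings one electron to the p orbital; the selenium donates one lone pair from its p orbital); the conjugation is uninterrupted.
Tallying contributions gives 2 × 2 = 4 from the double-bond units + 2 from the Se atom = 6.
Since 6 = 4·1 + 2, the ring meets the 4n+2 criterion.

Aromatic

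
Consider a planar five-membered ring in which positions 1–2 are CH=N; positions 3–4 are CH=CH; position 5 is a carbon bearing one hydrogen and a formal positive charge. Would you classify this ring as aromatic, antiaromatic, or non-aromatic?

All ring atoms are sp² and supply a p orbital to the ring (each doubly-bonded ring atom is sp² with one p-orbital electron; each =N– nitrogen is pyridine-type (lone pair in the sp² plane, one electron in the p orbital); the carbocation has an empty p orbital); the conjugation is uninterrupted.
Tallying contributions gives 2 × 2 = 4 from the double-bond units + 0 from the CH(+) atom = 4.
A 4n π count (4, n = 1) in a planar conjugated ring means antiaromatic.

Antiaromatic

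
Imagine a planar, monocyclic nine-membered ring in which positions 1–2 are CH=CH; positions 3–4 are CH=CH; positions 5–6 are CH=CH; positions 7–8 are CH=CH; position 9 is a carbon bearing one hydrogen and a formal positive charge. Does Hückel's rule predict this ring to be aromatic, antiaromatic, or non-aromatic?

Every ring atom contributes a p orbital perpendicular to the ring (the double-bond atoms are sp², each contributing one p electron; the carbocation has an empty p orbital), so the π system is cyclic and fully conjugated.
Adding the contributions, 4 × 2 = 8 from the double-bond units + 0 from the CH(+) atom = 8.
A 4n π count (8, n = 2) in a planar conjugated ring means antiaromatic.

Antiaromatic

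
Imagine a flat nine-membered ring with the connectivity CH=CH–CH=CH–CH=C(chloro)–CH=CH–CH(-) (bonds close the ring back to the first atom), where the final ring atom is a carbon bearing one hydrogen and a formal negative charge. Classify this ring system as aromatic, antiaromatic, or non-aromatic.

Every ring atom contributes a p orbital perpendicular to the ring (the double-bond atoms are sp², each contributing one p electron; the carbanion's lone pair occupies the p orbital), so the π system is cyclic and fully conjugated.
π-electron count: 4 × 2 = 8 from the double-bond units + 2 from the CH(-) atom = 10.
Since 10 = 4·2 + 2, the ring meets the 4n+2 criterion.

Aromatic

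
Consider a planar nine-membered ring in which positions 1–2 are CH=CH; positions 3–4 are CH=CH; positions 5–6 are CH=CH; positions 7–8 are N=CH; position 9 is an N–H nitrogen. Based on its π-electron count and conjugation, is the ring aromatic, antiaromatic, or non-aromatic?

Every ring atom contributes a p orbital perpendicular to the ring (every atom in a ring double bond is sp² and brings one electron to the p orbital; each sp² =N– keeps its lone pair in-plane and puts one electron into the π system; the pyrrole-type nitrogen donates its lone pair from the p orbital), so the π system is cyclic and fully conjugated.
π-electron count: 4 × 2 = 8 from the double-bond units + 2 from the NH atom = 10.
Since 10 = 4·2 + 2, the ring meets the 4n+2 criterion.

Aromatic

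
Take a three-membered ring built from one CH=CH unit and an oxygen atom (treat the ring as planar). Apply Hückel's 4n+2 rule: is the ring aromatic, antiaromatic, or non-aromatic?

All ring atoms are sp² and supply a p orbital to the ring (every atom in a ring double bond is sp² and brings one electron to the p orbital; the oxygen donates one lone pair from its p orbital); the conjugation is uninterrupted.
Adding the contributions, 1 × 2 = 2 from the double-bond unit + 2 from the O atom = 4.
A 4n π count (4, n = 1) in a planar conjugated ring means antiaromatic.
(The species described is oxirene.)

Antiaromatic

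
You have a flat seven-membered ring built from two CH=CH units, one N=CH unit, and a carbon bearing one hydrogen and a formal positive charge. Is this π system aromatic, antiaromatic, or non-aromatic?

The p orbitals form a continuous loop: the double-bond atoms are sp², each contributing one p electron; each =N– nitrogen is pyridine-type (lone pair in the sp² plane, one electron in the p orbital); the carbocation has an empty p orbital. The ring is fully conjugated.
π-electron count: 3 × 2 = 6 from the double-bond units + 0 from the CH(+) atom = 6.
Since 6 = 4·1 + 2, the ring meets the 4n+2 criterion.

Aromatic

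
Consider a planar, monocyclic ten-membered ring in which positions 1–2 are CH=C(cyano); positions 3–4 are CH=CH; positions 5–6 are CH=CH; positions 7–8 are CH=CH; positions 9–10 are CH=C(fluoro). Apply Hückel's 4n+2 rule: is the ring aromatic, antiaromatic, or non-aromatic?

The p orbitals form a continuous loop: each doubly-bonded ring atom is sp² with one p-orbital electron. The ring is fully conjugated.
Adding the contributions, 5 × 2 = 10 from the 5 double-bond units.
10 = 4(2) + 2, which satisfies Hückel's 4n+2 rule.

Aromatic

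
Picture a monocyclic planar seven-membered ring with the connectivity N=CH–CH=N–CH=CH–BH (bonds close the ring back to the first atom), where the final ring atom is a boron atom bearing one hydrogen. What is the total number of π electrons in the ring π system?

6

Every ring atom contributes a p orbital perpendicular to the ring (the double-bond atoms are sp², each contributing one p electron; the doubly-bonded nitrogens are pyridine-type — their lone pairs lie in the ring plane, leaving one electron in the p orbital; the boron has an empty p orbital), so the π system is cyclic and fully conjugated.
Counting π electrons: 3 × 2 = 6 from the double-bond units + 0 from the BH atom = 6.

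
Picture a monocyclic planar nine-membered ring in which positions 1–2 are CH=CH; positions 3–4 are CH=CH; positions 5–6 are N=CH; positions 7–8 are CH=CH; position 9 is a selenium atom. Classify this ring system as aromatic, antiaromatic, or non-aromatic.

Aromatic

Check conjugation: the double-bond atoms are sp², each contributing one p electron; each =N– nitrogen is pyridine-type (lone pair in the sp² plane, one electron in the p orbital); the selenium donates one lone pair from its p orbital — every position has a p orbital, so the cyclic π system is continuous.
Counting π electrons: 4 × 2 = 8 from the double-bond units + 2 from the Se atom = 10.
10 = 4(2) + 2, which satisfies Hückel's 4n+2 rule.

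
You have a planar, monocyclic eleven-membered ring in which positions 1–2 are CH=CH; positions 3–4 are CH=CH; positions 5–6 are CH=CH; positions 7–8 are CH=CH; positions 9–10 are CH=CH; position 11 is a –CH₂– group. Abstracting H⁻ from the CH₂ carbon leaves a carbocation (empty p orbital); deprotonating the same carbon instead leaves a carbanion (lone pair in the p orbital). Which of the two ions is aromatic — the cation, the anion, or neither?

Both ions have a continuous loop of p orbitals — each ring atom is sp².
Cation: 5 × 2 + 0 = 10 π electrons → 4(2)+2, aromatic.
Anion: 5 × 2 + 2 = 12 π electrons → 4(3), antiaromatic.

The cation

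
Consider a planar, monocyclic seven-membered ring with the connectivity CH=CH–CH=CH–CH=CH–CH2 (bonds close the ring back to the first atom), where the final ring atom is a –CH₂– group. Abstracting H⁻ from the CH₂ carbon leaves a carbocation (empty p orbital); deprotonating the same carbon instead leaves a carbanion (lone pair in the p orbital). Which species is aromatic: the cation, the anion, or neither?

Both ions have a continuous loop of p orbitals — each ring atom is sp².
Cation: 3 × 2 + 0 = 6 π electrons → 4(1)+2, aromatic.
Anion: 3 × 2 + 2 = 8 π electrons → 4(2), antiaromatic.

The cation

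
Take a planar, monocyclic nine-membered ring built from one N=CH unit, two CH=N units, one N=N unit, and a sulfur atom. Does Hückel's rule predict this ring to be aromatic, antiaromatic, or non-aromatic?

Every ring atom contributes a p orbital perpendicular to the ring (each doubly-bonded ring atom is sp² with one p-orbital electron; each =N– nitrogen is pyridine-type (lone pair in the sp² plane, one electron in the p orbital); the sulfur donates one lone pair from its p orbital), so the π system is cyclic and fully conjugated.
π-electron count: 4 × 2 = 8 from the double-bond units + 2 from the S atom = 10.
10 = 4(2) + 2, which satisfies Hückel's 4n+2 rule.

Aromatic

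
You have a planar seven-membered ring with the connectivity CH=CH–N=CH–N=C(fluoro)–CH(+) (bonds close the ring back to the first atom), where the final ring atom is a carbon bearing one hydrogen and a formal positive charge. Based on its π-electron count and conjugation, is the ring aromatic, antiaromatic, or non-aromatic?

All ring atoms are sp² and supply a p orbital to the ring (the double-bond atoms are sp², each contributing one p electron; each sp² =N– keeps its lone pair in-plane and puts one electron into the π system; the carbocation has an empty p orbital); the conjugation is uninterrupted.
Counting π electrons: 3 × 2 = 6 from the double-bond units + 0 from the CH(+) atom = 6.
That gives a 4n+2 count (6, n = 1).

Aromatic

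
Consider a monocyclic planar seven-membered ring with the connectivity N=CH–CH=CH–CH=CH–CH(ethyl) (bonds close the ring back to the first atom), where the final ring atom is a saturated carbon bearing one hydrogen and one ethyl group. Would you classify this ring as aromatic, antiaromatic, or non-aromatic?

At the CH(ethyl) position, that saturated carbon is sp³ and has no p orbital in the ring π system; the ring's p-orbital overlap is broken there.
A ring that is not fully conjugated cannot be aromatic or antiaromatic regardless of its π-electron count.

Non-aromatic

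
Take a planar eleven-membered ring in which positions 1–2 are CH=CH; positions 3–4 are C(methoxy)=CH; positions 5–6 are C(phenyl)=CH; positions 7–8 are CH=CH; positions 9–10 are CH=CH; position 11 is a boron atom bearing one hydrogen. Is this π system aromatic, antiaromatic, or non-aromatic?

Aromatic

Check conjugation: each doubly-bonded ring atom is sp² with one p-orbital electron; the boron has an empty p orbital — every position has a p orbital, so the cyclic π system is continuous.
Counting π electrons: 5 × 2 = 10 from the double-bond units + 0 from the BH atom = 10.
That gives a 4n+2 count (10, n = 2).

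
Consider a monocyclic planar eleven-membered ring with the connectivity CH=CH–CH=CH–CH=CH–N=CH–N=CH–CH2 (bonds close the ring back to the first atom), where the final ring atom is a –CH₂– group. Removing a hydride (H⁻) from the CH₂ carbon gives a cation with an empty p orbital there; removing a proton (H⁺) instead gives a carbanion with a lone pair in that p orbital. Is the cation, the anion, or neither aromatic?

Once that carbon is sp², every ring atom has a p orbital and both ions are fully conjugated.
Cation: 5 × 2 + 0 = 10 π electrons → 4(2)+2, aromatic.
Anion: 5 × 2 + 2 = 12 π electrons → 4(3), antiaromatic.

The cation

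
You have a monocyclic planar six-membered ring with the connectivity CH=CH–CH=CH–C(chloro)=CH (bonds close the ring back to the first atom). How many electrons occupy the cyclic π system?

6

All ring atoms are sp² and supply a p orbital to the ring (each doubly-bonded ring atom is sp² with one p-orbital electron); the conjugation is uninterrupted.
Adding the contributions, 3 × 2 = 6 from the 3 double-bond units.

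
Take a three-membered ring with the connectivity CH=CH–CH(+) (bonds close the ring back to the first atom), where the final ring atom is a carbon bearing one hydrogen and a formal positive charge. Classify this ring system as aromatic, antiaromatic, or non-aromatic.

The p orbitals form a continuous loop: each doubly-bonded ring atom is sp² with one p-orbital electron; the carbocation has an empty p orbital. The ring is fully conjugated.
Counting π electrons: 1 × 2 = 2 from the double-bond unit + 0 from the CH(+) atom = 2.
Since 2 = 4·0 + 2, the ring meets the 4n+2 criterion.
(The species described is the cyclopropenyl cation.)

Aromatic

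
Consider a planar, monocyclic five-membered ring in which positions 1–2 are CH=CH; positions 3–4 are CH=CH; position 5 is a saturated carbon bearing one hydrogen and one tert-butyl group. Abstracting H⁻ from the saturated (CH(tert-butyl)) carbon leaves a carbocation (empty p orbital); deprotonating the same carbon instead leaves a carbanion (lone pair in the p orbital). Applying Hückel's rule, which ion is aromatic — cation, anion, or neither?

The anion

In both ions every ring atom is sp² and contributes a p orbital, so both rings are fully conjugated.
Cation: 2 × 2 + 0 = 4 π electrons → 4(1), antiaromatic.
Anion: 2 × 2 + 2 = 6 π electrons → 4(1)+2, aromatic.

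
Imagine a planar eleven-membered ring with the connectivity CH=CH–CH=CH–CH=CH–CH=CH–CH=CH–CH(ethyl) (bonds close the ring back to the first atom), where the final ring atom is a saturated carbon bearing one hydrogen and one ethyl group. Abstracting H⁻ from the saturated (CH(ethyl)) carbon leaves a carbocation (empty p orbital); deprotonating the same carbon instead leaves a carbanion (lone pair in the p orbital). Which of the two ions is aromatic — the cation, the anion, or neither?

In both ions every ring atom is sp² and contributes a p orbital, so both rings are fully conjugated.
Cation: 5 × 2 + 0 = 10 π electrons → 4(2)+2, aromatic.
Anion: 5 × 2 + 2 = 12 π electrons → 4(3), antiaromatic.

The cation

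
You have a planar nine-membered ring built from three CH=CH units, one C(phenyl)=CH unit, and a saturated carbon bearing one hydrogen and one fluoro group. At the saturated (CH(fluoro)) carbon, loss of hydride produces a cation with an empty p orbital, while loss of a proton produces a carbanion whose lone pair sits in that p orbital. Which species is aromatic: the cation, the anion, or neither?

Once that carbon is sp², every ring atom has a p orbital and both ions are fully conjugated.
Cation: 4 × 2 + 0 = 8 π electrons → 4(2), antiaromatic.
Anion: 4 × 2 + 2 = 10 π electrons → 4(2)+2, aromatic.

The anion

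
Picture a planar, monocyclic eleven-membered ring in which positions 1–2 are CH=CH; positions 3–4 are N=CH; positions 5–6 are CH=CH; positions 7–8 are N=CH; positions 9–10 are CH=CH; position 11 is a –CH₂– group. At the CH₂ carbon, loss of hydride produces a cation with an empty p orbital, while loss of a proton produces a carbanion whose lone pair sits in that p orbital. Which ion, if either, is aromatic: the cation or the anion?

Once that carbon is sp², every ring atom has a p orbital and both ions are fully conjugated.
Cation: 5 × 2 + 0 = 10 π electrons → 4(2)+2, aromatic.
Anion: 5 × 2 + 2 = 12 π electrons → 4(3), antiaromatic.

The cation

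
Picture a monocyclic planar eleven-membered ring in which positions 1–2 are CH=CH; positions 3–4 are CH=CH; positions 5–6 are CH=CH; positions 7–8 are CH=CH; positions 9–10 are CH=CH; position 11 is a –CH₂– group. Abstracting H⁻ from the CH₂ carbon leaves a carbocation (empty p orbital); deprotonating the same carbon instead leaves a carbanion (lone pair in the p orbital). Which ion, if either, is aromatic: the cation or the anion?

In either ion the ring is fully conjugated: every atom, including the new sp² carbon, supplies a p orbital.
Cation: 5 × 2 + 0 = 10 π electrons → 4(2)+2, aromatic.
Anion: 5 × 2 + 2 = 12 π electrons → 4(3), antiaromatic.

The cation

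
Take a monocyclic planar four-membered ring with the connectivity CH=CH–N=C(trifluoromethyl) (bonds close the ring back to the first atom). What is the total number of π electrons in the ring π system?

4

Every ring atom contributes a p orbital perpendicular to the ring (every atom in a ring double bond is sp² and brings one electron to the p orbital; each sp² =N– keeps its lone pair in-plane and puts one electron into the π system), so the π system is cyclic and fully conjugated.
Tallying contributions gives 2 × 2 = 4 from the 2 double-bond units.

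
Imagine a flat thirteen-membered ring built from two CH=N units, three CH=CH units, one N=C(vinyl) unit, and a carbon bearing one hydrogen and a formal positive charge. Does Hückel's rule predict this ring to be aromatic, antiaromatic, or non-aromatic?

The p orbitals form a continuous loop: each doubly-bonded ring atom is sp² with one p-orbital electron; each =N– nitrogen is pyridine-type (lone pair in the sp² plane, one electron in the p orbital); the carbocation has an empty p orbital. The ring is fully conjugated.
Tallying contributions gives 6 × 2 = 12 from the double-bond units + 0 from the CH(+) atom = 12.
12 = 4(3); a planar, fully conjugated 4n system is antiaromatic.

Antiaromatic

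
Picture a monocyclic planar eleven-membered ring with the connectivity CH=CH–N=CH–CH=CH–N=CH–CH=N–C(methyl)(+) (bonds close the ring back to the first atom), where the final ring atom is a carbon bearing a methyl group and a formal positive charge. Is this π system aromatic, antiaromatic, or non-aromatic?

Aromatic

Every ring atom contributes a p orbital perpendicular to the ring (every atom in a ring double bond is sp² and brings one electron to the p orbital; the doubly-bonded nitrogens are pyridine-type — their lone pairs lie in the ring plane, leaving one electron in the p orbital; the carbocation has an empty p orbital), so the π system is cyclic and fully conjugated.
Adding the contributions, 5 × 2 = 10 from the double-bond units + 0 from the C(methyl)(+) atom = 10.
10 = 4(2) + 2, which satisfies Hückel's 4n+2 rule.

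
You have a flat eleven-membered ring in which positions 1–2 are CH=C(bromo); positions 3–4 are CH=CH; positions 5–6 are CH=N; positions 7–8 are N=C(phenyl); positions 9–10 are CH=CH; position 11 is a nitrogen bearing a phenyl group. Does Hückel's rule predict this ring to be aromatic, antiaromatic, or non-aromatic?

All ring atoms are sp² and supply a p orbital to the ring (each doubly-bonded ring atom is sp² with one p-orbital electron; the doubly-bonded nitrogens are pyridine-type — their lone pairs lie in the ring plane, leaving one electron in the p orbital; the pyrrole-type nitrogen donates its lone pair from the p orbital); the conjugation is uninterrupted.
Counting π electrons: 5 × 2 = 10 from the double-bond units + 2 from the N(phenyl) atom = 12.
With 12 = 4·3 π electrons, Hückel's rule classifies the planar ring as antiaromatic.

Antiaromatic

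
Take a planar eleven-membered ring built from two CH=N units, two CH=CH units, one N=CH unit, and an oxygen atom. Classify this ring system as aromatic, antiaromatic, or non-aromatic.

Antiaromatic

The p orbitals form a continuous loop: every atom in a ring double bond is sp² and brings one electron to the p orbital; each =N– nitrogen is pyridine-type (lone pair in the sp² plane, one electron in the p orbital); the oxygen donates one lone pair from its p orbital. The ring is fully conjugated.
Tallying contributions gives 5 × 2 = 10 from the double-bond units + 2 from the O atom = 12.
12 is a 4n count (n = 3), so the planar conjugated ring is antiaromatic.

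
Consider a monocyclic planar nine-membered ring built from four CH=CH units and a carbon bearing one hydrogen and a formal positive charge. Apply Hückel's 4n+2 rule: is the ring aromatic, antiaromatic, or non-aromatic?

The p orbitals form a continuous loop: the double-bond atoms are sp², each contributing one p electron; the carbocation has an empty p orbital. The ring is fully conjugated.
Tallying contributions gives 4 × 2 = 8 from the double-bond units + 0 from the CH(+) atom = 8.
A 4n π count (8, n = 2) in a planar conjugated ring means antiaromatic.

Antiaromatic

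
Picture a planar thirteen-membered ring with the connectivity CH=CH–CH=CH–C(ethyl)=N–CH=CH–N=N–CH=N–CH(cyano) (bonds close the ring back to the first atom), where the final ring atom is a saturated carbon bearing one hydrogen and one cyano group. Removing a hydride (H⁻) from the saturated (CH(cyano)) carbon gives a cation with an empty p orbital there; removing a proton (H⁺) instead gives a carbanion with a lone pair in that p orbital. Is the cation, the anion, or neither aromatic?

Once that carbon is sp², every ring atom has a p orbital and both ions are fully conjugated.
Cation: 6 × 2 + 0 = 12 π electrons → 4(3), antiaromatic.
Anion: 6 × 2 + 2 = 14 π electrons → 4(3)+2, aromatic.

The anion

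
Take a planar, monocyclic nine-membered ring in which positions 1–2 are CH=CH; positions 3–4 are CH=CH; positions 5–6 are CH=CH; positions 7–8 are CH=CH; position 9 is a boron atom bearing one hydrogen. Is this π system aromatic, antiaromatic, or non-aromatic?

All ring atoms are sp² and supply a p orbital to the ring (every atom in a ring double bond is sp² and brings one electron to the p orbital; the boron has an empty p orbital); the conjugation is uninterrupted.
Adding the contributions, 4 × 2 = 8 from the double-bond units + 0 from the BH atom = 8.
8 = 4(2); a planar, fully conjugated 4n system is antiaromatic.

Antiaromatic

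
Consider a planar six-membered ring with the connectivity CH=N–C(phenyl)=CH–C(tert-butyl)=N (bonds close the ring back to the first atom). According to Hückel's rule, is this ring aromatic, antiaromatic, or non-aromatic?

Aromatic

All ring atoms are sp² and supply a p orbital to the ring (every atom in a ring double bond is sp² and brings one electron to the p orbital; the doubly-bonded nitrogens are pyridine-type — their lone pairs lie in the ring plane, leaving one electron in the p orbital); the conjugation is uninterrupted.
π-electron count: 3 × 2 = 6 from the 3 double-bond units.
That gives a 4n+2 count (6, n = 1).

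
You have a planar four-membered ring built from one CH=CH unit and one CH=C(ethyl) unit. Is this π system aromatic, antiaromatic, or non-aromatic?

Antiaromatic

The p orbitals form a continuous loop: the double-bond atoms are sp², each contributing one p electron. The ring is fully conjugated.
π-electron count: 2 × 2 = 4 from the 2 double-bond units.
A 4n π count (4, n = 1) in a planar conjugated ring means antiaromatic.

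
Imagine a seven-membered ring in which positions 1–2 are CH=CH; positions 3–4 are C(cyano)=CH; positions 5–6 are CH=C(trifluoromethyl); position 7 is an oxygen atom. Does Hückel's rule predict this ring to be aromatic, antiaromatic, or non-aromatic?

All ring atoms are sp² and supply a p orbital to the ring (each doubly-bonded ring atom is sp² with one p-orbital electron; the oxygen donates one lone pair from its p orbital); the conjugation is uninterrupted.
Adding the contributions, 3 × 2 = 6 from the double-bond units + 2 from the O atom = 8.
A 4n π count (8, n = 2) in a planar conjugated ring means antiaromatic.

Antiaromatic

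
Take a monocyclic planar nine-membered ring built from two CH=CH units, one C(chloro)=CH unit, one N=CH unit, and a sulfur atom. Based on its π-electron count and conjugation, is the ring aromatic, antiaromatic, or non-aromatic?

All ring atoms are sp² and supply a p orbital to the ring (each doubly-bonded ring atom is sp² with one p-orbital electron; each sp² =N– keeps its lone pair in-plane and puts one electron into the π system; the sulfur donates one lone pair from its p orbital); the conjugation is uninterrupted.
Adding the contributions, 4 × 2 = 8 from the double-bond units + 2 from the S atom = 10.
Since 10 = 4·2 + 2, the ring meets the 4n+2 criterion.

Aromatic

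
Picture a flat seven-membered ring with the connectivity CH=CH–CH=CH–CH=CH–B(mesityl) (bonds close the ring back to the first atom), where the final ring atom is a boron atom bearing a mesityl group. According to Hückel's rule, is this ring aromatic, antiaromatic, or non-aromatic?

Check conjugation: the double-bond atoms are sp², each contributing one p electron; the boron has an empty p orbital — every position has a p orbital, so the cyclic π system is continuous.
Tallying contributions gives 3 × 2 = 6 from the double-bond units + 0 from the B(mesityl) atom = 6.
With 6 π electrons (n = 1), the Hückel 4n+2 condition holds.

Aromatic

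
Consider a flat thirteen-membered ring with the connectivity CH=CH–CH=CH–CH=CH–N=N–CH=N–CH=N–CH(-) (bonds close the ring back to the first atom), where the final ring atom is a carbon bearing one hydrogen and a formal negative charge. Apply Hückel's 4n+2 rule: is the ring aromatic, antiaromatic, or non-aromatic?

Check conjugation: the double-bond atoms are sp², each contributing one p electron; each sp² =N– keeps its lone pair in-plane and puts one electron into the π system; the carbanion's lone pair occupies the p orbital — every position has a p orbital, so the cyclic π system is continuous.
Counting π electrons: 6 × 2 = 12 from the double-bond units + 2 from the CH(-) atom = 14.
With 14 π electrons (n = 3), the Hückel 4n+2 condition holds.

Aromatic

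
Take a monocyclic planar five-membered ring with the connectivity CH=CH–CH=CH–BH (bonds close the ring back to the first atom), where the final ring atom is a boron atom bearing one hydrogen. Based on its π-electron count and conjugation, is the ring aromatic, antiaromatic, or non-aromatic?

Antiaromatic

Every ring atom contributes a p orbital perpendicular to the ring (each doubly-bonded ring atom is sp² with one p-orbital electron; the boron has an empty p orbital), so the π system is cyclic and fully conjugated.
Tallying contributions gives 2 × 2 = 4 from the double-bond units + 0 from the BH atom = 4.
4 = 4(1); a planar, fully conjugated 4n system is antiaromatic.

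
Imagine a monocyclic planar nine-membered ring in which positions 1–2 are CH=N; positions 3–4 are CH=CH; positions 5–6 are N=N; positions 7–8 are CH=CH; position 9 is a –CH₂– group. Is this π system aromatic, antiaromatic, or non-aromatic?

Non-aromatic

At the CH2 position, the tetrahedral CH₂ carbon is sp³ and has no p orbital in the ring π system; the ring's p-orbital overlap is broken there.
A ring that is not fully conjugated cannot be aromatic or antiaromatic regardless of its π-electron count.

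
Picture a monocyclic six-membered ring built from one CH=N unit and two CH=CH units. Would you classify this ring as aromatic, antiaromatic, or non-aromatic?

Check conjugation: each doubly-bonded ring atom is sp² with one p-orbital electron; each sp² =N– keeps its lone pair in-plane and puts one electron into the π system — every position has a p orbital, so the cyclic π system is continuous.
Adding the contributions, 3 × 2 = 6 from the 3 double-bond units.
Since 6 = 4·1 + 2, the ring meets the 4n+2 criterion.

Aromatic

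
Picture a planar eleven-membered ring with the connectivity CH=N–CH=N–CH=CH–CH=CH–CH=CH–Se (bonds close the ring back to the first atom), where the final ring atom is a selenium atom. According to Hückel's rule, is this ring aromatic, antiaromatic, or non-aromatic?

The p orbitals form a continuous loop: the double-bond atoms are sp², each contributing one p electron; the doubly-bonded nitrogens are pyridine-type — their lone pairs lie in the ring plane, leaving one electron in the p orbital; the selenium donates one lone pair from its p orbital. The ring is fully conjugated.
Adding the contributions, 5 × 2 = 10 from the double-bond units + 2 from the Se atom = 12.
12 = 4(3); a planar, fully conjugated 4n system is antiaromatic.

Antiaromatic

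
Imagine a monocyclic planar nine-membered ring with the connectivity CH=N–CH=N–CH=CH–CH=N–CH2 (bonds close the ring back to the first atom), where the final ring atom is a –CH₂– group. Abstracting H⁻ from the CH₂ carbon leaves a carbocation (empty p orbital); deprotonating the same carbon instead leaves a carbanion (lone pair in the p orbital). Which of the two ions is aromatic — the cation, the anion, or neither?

Once that carbon is sp², every ring atom has a p orbital and both ions are fully conjugated.
Cation: 4 × 2 + 0 = 8 π electrons → 4(2), antiaromatic.
Anion: 4 × 2 + 2 = 10 π electrons → 4(2)+2, aromatic.

The anion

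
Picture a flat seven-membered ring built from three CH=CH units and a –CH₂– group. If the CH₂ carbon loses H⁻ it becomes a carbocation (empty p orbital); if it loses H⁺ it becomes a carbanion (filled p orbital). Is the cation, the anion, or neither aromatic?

The cation

In both ions every ring atom is sp² and contributes a p orbital, so both rings are fully conjugated.
Cation: 3 × 2 + 0 = 6 π electrons → 4(1)+2, aromatic.
Anion: 3 × 2 + 2 = 8 π electrons → 4(2), antiaromatic.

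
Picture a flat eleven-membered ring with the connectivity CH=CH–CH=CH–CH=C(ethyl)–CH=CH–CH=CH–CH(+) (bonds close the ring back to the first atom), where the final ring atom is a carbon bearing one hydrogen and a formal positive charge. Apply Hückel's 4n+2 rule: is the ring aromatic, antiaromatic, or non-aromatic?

Aromatic

All ring atoms are sp² and supply a p orbital to the ring (each doubly-bonded ring atom is sp² with one p-orbital electron; the carbocation has an empty p orbital); the conjugation is uninterrupted.
Adding the contributions, 5 × 2 = 10 from the double-bond units + 0 from the CH(+) atom = 10.
That gives a 4n+2 count (10, n = 2).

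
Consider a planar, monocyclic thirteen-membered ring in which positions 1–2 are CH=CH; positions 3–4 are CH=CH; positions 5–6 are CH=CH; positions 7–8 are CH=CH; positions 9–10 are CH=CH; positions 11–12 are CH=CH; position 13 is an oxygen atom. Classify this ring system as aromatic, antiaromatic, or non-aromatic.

Aromatic

All ring atoms are sp² and supply a p orbital to the ring (each doubly-bonded ring atom is sp² with one p-orbital electron; the oxygen donates one lone pair from its p orbital); the conjugation is uninterrupted.
π-electron count: 6 × 2 = 12 from the double-bond units + 2 from the O atom = 14.
14 = 4(3) + 2, which satisfies Hückel's 4n+2 rule.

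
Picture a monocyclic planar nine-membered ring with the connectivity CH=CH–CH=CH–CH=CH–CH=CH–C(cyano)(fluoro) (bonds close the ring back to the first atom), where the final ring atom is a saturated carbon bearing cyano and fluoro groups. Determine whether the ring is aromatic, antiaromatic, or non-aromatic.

Non-aromatic

Because that saturated carbon is sp³ and has no p orbital in the ring π system at the C(cyano)(fluoro) position, the π system cannot extend all the way around the ring.
Broken conjugation rules out both aromaticity and antiaromaticity.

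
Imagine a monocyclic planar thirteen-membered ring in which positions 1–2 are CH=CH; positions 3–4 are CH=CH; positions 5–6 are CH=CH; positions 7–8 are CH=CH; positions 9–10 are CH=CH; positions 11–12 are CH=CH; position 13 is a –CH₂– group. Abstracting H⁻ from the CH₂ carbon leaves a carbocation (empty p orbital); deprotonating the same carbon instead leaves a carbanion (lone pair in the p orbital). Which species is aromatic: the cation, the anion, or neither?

The anion

In both ions every ring atom is sp² and contributes a p orbital, so both rings are fully conjugated.
Cation: 6 × 2 + 0 = 12 π electrons → 4(3), antiaromatic.
Anion: 6 × 2 + 2 = 14 π electrons → 4(3)+2, aromatic.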